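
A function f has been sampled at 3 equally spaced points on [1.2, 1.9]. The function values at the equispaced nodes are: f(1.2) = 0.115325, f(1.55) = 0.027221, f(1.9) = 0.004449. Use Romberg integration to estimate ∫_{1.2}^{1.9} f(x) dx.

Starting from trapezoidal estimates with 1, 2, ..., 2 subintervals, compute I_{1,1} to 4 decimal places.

I_{0,0} (trapezoid, 1 panel, h=0.7000): 0.041921
I_{1,0} (trapezoid, 2 panels, h=0.3500): 0.030488
I_{1,1} = 0.030488 + (0.030488 − 0.041921)/3 = 0.026677

0.0267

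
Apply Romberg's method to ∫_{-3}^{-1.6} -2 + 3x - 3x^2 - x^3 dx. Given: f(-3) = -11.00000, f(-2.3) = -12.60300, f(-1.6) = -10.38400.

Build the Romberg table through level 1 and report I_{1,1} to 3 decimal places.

I_{0,0} (trapezoid, 1 panel, h=1.4000): -14.96880
I_{1,0} (trapezoid, 2 panels, h=0.7000): -16.30650
I_{1,1} = -16.30650 + (-16.30650 − (-14.96880))/3 = -16.75240

-16.752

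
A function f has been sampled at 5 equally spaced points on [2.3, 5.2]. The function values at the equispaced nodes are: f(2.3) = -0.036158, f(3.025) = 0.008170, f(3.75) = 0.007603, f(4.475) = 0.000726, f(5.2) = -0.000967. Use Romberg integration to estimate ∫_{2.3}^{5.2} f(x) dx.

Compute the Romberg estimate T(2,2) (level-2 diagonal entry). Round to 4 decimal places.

0.0037

T(0,0) (trapezoid, 1 panel, h=2.9000): -0.053831
T(1,0) (trapezoid, 2 panels, h=1.4500): -0.015891
T(2,0) (trapezoid, 4 panels, h=0.7250): -0.001496
T(1,1) = -0.015891 + (-0.015891 − (-0.053831))/3 = -0.003244
T(2,1) = -0.001496 + (-0.001496 − (-0.015891))/3 = 0.003302
T(2,2) = 0.003302 + (0.003302 − (-0.003244))/15 = 0.003738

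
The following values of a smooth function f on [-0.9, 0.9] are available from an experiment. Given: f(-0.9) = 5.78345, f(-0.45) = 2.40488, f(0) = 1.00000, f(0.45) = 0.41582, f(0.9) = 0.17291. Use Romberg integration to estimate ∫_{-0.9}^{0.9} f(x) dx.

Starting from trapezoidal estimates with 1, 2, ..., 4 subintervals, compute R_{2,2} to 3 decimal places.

R_{0,0} (trapezoid, 1 panel, h=1.8000): 5.36072
R_{1,0} (trapezoid, 2 panels, h=0.9000): 3.58036
R_{2,0} (trapezoid, 4 panels, h=0.4500): 3.05950
R_{1,1} = 3.58036 + (3.58036 − 5.36072)/3 = 2.98691
R_{2,1} = 3.05950 + (3.05950 − 3.58036)/3 = 2.88588
R_{2,2} = 2.88588 + (2.88588 − 2.98691)/15 = 2.87914

2.879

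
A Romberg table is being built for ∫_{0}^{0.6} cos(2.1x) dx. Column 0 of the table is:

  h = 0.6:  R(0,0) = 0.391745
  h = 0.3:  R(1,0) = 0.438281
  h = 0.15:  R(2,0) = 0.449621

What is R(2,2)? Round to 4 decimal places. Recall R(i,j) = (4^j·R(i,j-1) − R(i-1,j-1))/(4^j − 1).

R(1,1) = 0.438281 + (0.438281 − 0.391745)/3 = 0.453793
R(2,1) = 0.449621 + (0.449621 − 0.438281)/3 = 0.453401
R(2,2) = 0.453401 + (0.453401 − 0.453793)/15 = 0.453375

0.4534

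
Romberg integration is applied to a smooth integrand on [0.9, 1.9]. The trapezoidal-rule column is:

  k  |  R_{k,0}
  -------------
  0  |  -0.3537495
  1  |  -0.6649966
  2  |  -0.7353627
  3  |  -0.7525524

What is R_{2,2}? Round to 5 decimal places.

Richardson extrapolation on the trapezoidal column (denominator 4−1=3):
R_{1,1} = -0.6649966 + (-0.6649966 − (-0.3537495))/3 = -0.7687456
R_{2,1} = (4·(-0.7353627) − (-0.6649966)) / 3 = -0.7588181
R_{2,2} = (16·(-0.7588181) − (-0.7687456)) / 15 = -0.7581563

-0.75816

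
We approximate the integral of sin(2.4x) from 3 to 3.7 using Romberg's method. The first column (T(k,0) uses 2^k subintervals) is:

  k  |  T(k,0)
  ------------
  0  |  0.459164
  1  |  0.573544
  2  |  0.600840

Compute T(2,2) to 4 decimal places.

0.6098

T(1,1) = 0.573544 + (0.573544 − 0.459164)/3 = 0.611671
T(2,1) = 0.600840 + (0.600840 − 0.573544)/3 = 0.609939
T(2,2) = 0.609939 + (0.609939 − 0.611671)/15 = 0.609824
(Column j=1 coincides with Simpson's rule on the same nodes.)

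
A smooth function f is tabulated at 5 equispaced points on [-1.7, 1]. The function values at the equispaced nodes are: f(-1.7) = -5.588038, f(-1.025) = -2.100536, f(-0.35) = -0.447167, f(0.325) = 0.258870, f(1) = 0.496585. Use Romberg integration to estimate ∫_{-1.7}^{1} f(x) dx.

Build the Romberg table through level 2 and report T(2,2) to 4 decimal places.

T(0,0) (trapezoid, 1 panel, h=2.7000): -6.873462
T(1,0) (trapezoid, 2 panels, h=1.3500): -4.040406
T(2,0) (trapezoid, 4 panels, h=0.6750): -3.263328
T(1,1) = -4.040406 + (-4.040406 − (-6.873462))/3 = -3.096054
T(2,1) = -3.263328 + (-3.263328 − (-4.040406))/3 = -3.004302
T(2,2) = -3.004302 + (-3.004302 − (-3.096054))/15 = -2.998185

-2.9982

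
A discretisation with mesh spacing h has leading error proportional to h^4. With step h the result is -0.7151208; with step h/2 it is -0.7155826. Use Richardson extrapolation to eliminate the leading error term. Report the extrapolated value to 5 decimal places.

Extrapolated value = (16·A(h/2) − A(h)) / (16 − 1)
= (16·(-0.7155826) − (-0.7151208)) / 15
= -10.7342008 / 15 = -0.7156134

-0.71561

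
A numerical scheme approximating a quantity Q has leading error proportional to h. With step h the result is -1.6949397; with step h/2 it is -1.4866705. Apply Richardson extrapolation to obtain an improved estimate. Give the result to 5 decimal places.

Extrapolated value = (2·A(h/2) − A(h)) / (2 − 1)
= (2·(-1.4866705) − (-1.6949397)) / 1
= -1.2784013 / 1 = -1.2784013

-1.27840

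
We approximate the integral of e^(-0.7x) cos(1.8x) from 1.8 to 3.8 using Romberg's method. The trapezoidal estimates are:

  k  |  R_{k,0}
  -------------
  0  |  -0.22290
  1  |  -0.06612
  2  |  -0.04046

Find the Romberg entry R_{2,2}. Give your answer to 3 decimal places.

-0.033

Richardson extrapolation on the trapezoidal column (denominator 4−1=3):
R_{1,1} = (4·(-0.06612) − (-0.22290)) / 3 = -0.01386
R_{2,1} = (4·(-0.04046) − (-0.06612)) / 3 = -0.03191
R_{2,2} = -0.03191 + (-0.03191 − (-0.01386))/15 = -0.03311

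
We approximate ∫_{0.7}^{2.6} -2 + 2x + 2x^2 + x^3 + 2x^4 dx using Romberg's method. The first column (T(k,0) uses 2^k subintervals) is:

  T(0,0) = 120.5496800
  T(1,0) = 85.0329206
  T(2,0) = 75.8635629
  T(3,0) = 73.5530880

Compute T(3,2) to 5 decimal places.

T(2,1) = 75.8635629 + (75.8635629 − 85.0329206)/3 = 72.8071103
T(3,1) = (4·73.5530880 − 75.8635629) / 3 = 72.7829297
T(3,2) = (16·72.7829297 − 72.8071103) / 15 = 72.7813177
(Column j=1 coincides with Simpson's rule on the same nodes.)

72.78132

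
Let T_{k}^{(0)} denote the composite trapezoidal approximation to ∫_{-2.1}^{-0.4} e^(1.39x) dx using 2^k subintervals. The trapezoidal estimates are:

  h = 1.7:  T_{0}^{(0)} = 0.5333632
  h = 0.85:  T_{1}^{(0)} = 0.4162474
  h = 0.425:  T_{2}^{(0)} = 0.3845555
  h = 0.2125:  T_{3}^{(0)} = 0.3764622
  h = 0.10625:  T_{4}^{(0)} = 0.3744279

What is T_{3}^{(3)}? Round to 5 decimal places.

Richardson extrapolation on the trapezoidal column (denominator 4−1=3):
T_{1}^{(1)} = 0.4162474 + (0.4162474 − 0.5333632)/3 = 0.3772088
T_{2}^{(1)} = 0.3845555 + (0.3845555 − 0.4162474)/3 = 0.3739915
T_{3}^{(1)} = (4·0.3764622 − 0.3845555) / 3 = 0.3737644
T_{2}^{(2)} = 0.3739915 + (0.3739915 − 0.3772088)/15 = 0.3737770
T_{3}^{(2)} = (16·0.3737644 − 0.3739915) / 15 = 0.3737493
T_{3}^{(3)} = 0.3737493 + (0.3737493 − 0.3737770)/63 = 0.3737489

0.37375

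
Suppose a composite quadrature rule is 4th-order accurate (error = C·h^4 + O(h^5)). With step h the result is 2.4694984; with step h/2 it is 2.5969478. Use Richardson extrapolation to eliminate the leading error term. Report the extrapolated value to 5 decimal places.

2.60544

Extrapolated value = (16·A(h/2) − A(h)) / (16 − 1)
= (16·2.5969478 − 2.4694984) / 15
= 39.0816664 / 15 = 2.6054444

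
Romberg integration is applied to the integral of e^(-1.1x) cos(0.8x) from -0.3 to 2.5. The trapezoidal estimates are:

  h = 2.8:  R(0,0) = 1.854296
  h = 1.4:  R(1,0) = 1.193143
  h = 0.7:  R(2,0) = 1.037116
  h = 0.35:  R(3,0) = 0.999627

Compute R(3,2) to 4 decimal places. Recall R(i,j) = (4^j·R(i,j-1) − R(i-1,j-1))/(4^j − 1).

0.9873

Richardson extrapolation on the trapezoidal column (denominator 4−1=3):
R(2,1) = (4·1.037116 − 1.193143) / 3 = 0.985107
R(3,1) = 0.999627 + (0.999627 − 1.037116)/3 = 0.987131
R(3,2) = 0.987131 + (0.987131 − 0.985107)/15 = 0.987266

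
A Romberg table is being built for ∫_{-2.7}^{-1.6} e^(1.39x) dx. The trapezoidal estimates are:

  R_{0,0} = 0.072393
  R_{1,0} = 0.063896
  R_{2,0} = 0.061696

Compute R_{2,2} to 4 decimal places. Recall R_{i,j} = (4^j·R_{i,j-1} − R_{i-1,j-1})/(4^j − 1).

Richardson extrapolation on the trapezoidal column (denominator 4−1=3):
R_{1,1} = (4·0.063896 − 0.072393) / 3 = 0.061064
R_{2,1} = (4·0.061696 − 0.063896) / 3 = 0.060963
R_{2,2} = (16·0.060963 − 0.061064) / 15 = 0.060956

0.0610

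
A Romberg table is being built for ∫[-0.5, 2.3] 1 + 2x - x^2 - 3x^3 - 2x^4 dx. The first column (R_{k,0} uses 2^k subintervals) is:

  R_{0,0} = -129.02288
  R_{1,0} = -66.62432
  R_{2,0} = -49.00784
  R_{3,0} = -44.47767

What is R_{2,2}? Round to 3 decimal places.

-42.956

Richardson extrapolation on the trapezoidal column (denominator 4−1=3):
R_{1,1} = (4·(-66.62432) − (-129.02288)) / 3 = -45.82480
R_{2,1} = -49.00784 + (-49.00784 − (-66.62432))/3 = -43.13568
R_{2,2} = -43.13568 + (-43.13568 − (-45.82480))/15 = -42.95641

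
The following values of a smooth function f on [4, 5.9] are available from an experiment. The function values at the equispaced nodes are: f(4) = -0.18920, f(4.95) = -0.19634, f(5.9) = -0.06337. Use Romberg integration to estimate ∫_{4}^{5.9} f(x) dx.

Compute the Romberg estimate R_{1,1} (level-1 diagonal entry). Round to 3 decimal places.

-0.329

R_{0,0} (trapezoid, 1 panel, h=1.9000): -0.23994
R_{1,0} (trapezoid, 2 panels, h=0.9500): -0.30649
R_{1,1} = -0.30649 + (-0.30649 − (-0.23994))/3 = -0.32867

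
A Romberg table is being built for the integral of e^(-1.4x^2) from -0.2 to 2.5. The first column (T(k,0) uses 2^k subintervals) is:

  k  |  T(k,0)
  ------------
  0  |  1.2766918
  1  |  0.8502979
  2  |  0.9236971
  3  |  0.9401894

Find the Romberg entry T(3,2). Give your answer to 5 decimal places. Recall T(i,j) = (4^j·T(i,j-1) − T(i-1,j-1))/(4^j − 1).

0.94552

Richardson extrapolation on the trapezoidal column (denominator 4−1=3):
T(2,1) = 0.9236971 + (0.9236971 − 0.8502979)/3 = 0.9481635
T(3,1) = 0.9401894 + (0.9401894 − 0.9236971)/3 = 0.9456868
T(3,2) = (16·0.9456868 − 0.9481635) / 15 = 0.9455217
(Column j=1 coincides with Simpson's rule on the same nodes.)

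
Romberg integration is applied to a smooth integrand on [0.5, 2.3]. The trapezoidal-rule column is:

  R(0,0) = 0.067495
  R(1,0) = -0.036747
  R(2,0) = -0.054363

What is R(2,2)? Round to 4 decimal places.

Richardson extrapolation on the trapezoidal column (denominator 4−1=3):
R(1,1) = (4·(-0.036747) − 0.067495) / 3 = -0.071494
R(2,1) = (4·(-0.054363) − (-0.036747)) / 3 = -0.060235
R(2,2) = -0.060235 + (-0.060235 − (-0.071494))/15 = -0.059484
(Column j=1 coincides with Simpson's rule on the same nodes.)

-0.0595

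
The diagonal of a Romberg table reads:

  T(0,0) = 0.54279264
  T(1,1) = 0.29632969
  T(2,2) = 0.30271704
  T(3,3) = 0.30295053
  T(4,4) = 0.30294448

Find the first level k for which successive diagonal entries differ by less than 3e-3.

|T(1,1) − T(0,0)| = 0.24646295 ≥ 3e-3
|T(2,2) − T(1,1)| = 0.00638735 ≥ 3e-3
|T(3,3) − T(2,2)| = 0.00023349 < 3e-3

k = 3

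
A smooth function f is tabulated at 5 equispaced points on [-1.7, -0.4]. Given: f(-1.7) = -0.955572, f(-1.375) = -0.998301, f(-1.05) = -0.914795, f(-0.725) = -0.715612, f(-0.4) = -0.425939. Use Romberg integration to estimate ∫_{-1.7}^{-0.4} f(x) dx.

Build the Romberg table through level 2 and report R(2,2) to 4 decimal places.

R(0,0) (trapezoid, 1 panel, h=1.3000): -0.897982
R(1,0) (trapezoid, 2 panels, h=0.6500): -1.043608
R(2,0) (trapezoid, 4 panels, h=0.3250): -1.078826
R(1,1) = -1.043608 + (-1.043608 − (-0.897982))/3 = -1.092150
R(2,1) = -1.078826 + (-1.078826 − (-1.043608))/3 = -1.090565
R(2,2) = -1.090565 + (-1.090565 − (-1.092150))/15 = -1.090459

-1.0905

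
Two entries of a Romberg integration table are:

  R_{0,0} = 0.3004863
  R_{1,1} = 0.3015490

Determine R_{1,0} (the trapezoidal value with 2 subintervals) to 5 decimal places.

0.30128

From R_{1,1} = (4·R_{1,0} − R_{0,0})/3, solve for R_{1,0}:
4·R_{1,0} = 3·0.3015490 + 0.3004863 = 1.2051333
R_{1,0} = 0.3012833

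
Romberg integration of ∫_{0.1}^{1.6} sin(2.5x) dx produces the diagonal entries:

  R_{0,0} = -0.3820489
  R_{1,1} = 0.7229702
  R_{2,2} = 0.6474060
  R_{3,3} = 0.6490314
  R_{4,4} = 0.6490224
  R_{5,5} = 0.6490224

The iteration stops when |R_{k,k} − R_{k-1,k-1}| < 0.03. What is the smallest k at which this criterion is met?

k = 3

|R_{1,1} − R_{0,0}| = 1.1050191 ≥ 0.03
|R_{2,2} − R_{1,1}| = 0.0755642 ≥ 0.03
|R_{3,3} − R_{2,2}| = 0.0016254 < 0.03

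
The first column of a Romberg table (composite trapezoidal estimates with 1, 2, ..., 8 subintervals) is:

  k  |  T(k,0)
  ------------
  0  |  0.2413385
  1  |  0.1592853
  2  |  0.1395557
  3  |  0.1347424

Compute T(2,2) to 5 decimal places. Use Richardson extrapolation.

T(1,1) = 0.1592853 + (0.1592853 − 0.2413385)/3 = 0.1319342
T(2,1) = (4·0.1395557 − 0.1592853) / 3 = 0.1329792
T(2,2) = (16·0.1329792 − 0.1319342) / 15 = 0.1330489
(Column j=1 coincides with Simpson's rule on the same nodes.)

0.13305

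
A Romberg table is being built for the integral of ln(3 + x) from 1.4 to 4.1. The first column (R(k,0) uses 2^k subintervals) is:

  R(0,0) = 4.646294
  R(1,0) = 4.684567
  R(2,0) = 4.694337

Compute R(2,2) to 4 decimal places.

R(1,1) = (4·4.684567 − 4.646294) / 3 = 4.697325
R(2,1) = 4.694337 + (4.694337 − 4.684567)/3 = 4.697594
R(2,2) = (16·4.697594 − 4.697325) / 15 = 4.697612
(Column j=1 coincides with Simpson's rule on the same nodes.)

4.6976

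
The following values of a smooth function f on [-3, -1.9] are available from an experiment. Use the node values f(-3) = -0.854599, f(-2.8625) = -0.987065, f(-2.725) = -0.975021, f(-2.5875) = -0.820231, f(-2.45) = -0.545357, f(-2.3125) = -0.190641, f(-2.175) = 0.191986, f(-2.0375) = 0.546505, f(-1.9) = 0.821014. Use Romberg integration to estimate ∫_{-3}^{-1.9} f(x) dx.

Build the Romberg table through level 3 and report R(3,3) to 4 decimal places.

-0.3894

R(0,0) (trapezoid, 1 panel, h=1.1000): -0.018472
R(1,0) (trapezoid, 2 panels, h=0.5500): -0.309182
R(2,0) (trapezoid, 4 panels, h=0.2750): -0.369926
R(3,0) (trapezoid, 8 panels, h=0.1375): -0.384535
R(1,1) = -0.309182 + (-0.309182 − (-0.018472))/3 = -0.406085
R(2,1) = -0.369926 + (-0.369926 − (-0.309182))/3 = -0.390174
R(3,1) = -0.384535 + (-0.384535 − (-0.369926))/3 = -0.389405
R(2,2) = -0.390174 + (-0.390174 − (-0.406085))/15 = -0.389113
R(3,2) = -0.389405 + (-0.389405 − (-0.390174))/15 = -0.389354
R(3,3) = -0.389354 + (-0.389354 − (-0.389113))/63 = -0.389358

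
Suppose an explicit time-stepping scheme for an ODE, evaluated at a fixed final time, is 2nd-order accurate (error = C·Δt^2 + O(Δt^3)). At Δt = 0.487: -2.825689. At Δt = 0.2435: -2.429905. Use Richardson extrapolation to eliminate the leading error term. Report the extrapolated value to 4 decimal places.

The leading error scales as Δt^2; refining by a factor of 2 reduces it by 2^2 = 4.
Extrapolated value = (4·A(Δt/2) − A(Δt)) / (4 − 1)
= (4·(-2.429905) − (-2.825689)) / 3
= -6.893931 / 3 = -2.297977

-2.2980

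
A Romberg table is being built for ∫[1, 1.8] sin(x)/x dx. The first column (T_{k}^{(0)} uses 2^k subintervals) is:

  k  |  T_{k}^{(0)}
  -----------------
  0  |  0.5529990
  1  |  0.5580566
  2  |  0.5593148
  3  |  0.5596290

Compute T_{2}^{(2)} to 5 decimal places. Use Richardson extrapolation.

Richardson extrapolation on the trapezoidal column (denominator 4−1=3):
T_{1}^{(1)} = 0.5580566 + (0.5580566 − 0.5529990)/3 = 0.5597425
T_{2}^{(1)} = 0.5593148 + (0.5593148 − 0.5580566)/3 = 0.5597342
T_{2}^{(2)} = 0.5597342 + (0.5597342 − 0.5597425)/15 = 0.5597336

0.55973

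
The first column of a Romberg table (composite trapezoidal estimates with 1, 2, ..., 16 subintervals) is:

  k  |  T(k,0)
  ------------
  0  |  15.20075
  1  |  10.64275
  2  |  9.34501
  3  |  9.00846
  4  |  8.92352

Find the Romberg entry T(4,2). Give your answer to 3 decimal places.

Richardson extrapolation on the trapezoidal column (denominator 4−1=3):
T(3,1) = (4·9.00846 − 9.34501) / 3 = 8.89628
T(4,1) = 8.92352 + (8.92352 − 9.00846)/3 = 8.89521
T(4,2) = 8.89521 + (8.89521 − 8.89628)/15 = 8.89514

8.895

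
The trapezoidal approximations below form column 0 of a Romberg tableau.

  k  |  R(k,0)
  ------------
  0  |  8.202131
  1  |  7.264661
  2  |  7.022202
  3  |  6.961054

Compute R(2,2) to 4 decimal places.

Richardson extrapolation on the trapezoidal column (denominator 4−1=3):
R(1,1) = (4·7.264661 − 8.202131) / 3 = 6.952171
R(2,1) = (4·7.022202 − 7.264661) / 3 = 6.941382
R(2,2) = (16·6.941382 − 6.952171) / 15 = 6.940663

6.9407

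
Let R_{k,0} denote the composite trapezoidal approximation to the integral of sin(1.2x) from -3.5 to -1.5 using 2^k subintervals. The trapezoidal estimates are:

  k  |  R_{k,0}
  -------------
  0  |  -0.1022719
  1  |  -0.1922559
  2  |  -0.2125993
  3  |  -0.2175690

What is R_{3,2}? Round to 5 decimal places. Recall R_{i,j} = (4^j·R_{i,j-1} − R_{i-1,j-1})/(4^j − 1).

-0.21922

Richardson extrapolation on the trapezoidal column (denominator 4−1=3):
R_{2,1} = -0.2125993 + (-0.2125993 − (-0.1922559))/3 = -0.2193804
R_{3,1} = (4·(-0.2175690) − (-0.2125993)) / 3 = -0.2192256
R_{3,2} = -0.2192256 + (-0.2192256 − (-0.2193804))/15 = -0.2192153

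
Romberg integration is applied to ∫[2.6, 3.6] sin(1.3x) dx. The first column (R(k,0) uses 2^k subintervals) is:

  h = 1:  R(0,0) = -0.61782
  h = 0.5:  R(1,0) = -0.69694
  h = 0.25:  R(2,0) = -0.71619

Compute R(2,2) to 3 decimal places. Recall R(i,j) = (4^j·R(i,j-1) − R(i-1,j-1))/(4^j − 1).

-0.723

Richardson extrapolation on the trapezoidal column (denominator 4−1=3):
R(1,1) = (4·(-0.69694) − (-0.61782)) / 3 = -0.72331
R(2,1) = (4·(-0.71619) − (-0.69694)) / 3 = -0.72261
R(2,2) = -0.72261 + (-0.72261 − (-0.72331))/15 = -0.72256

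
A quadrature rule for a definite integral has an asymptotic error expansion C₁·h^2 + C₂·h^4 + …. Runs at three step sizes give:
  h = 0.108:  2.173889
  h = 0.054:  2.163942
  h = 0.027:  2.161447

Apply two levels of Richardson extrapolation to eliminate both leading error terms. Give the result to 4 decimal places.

2.1606

First eliminate the h^2 term (factor 2^2 = 4):
  B₁ = (4·2.163942 − 2.173889)/3 = 2.160626
  B₂ = (4·2.161447 − 2.163942)/3 = 2.160615
Then eliminate the h^4 term (factor 2^4 = 16):
  (16·2.160615 − 2.160626)/15 = 2.160614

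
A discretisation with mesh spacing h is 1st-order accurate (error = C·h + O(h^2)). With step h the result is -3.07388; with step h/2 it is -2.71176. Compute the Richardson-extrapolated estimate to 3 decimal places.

-2.350

The leading error scales as h; refining by a factor of 2 reduces it by 2^1 = 2.
Extrapolated value = (2·A(h/2) − A(h)) / (2 − 1)
= (2·(-2.71176) − (-3.07388)) / 1
= -2.34964 / 1 = -2.34964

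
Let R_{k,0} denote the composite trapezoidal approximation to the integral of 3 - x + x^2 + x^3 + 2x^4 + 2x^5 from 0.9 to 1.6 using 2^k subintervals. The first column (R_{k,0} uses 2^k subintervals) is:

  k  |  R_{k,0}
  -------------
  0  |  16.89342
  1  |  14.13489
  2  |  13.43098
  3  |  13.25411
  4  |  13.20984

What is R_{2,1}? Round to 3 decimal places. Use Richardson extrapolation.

Richardson extrapolation on the trapezoidal column (denominator 4−1=3):
R_{2,1} = (4·13.43098 − 14.13489) / 3 = 13.19634

13.196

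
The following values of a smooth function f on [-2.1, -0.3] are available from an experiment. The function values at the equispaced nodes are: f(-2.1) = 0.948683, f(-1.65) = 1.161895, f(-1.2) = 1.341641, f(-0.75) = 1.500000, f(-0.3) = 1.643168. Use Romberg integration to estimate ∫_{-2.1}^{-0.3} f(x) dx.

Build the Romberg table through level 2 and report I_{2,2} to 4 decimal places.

2.3885

I_{0,0} (trapezoid, 1 panel, h=1.8000): 2.332666
I_{1,0} (trapezoid, 2 panels, h=0.9000): 2.373810
I_{2,0} (trapezoid, 4 panels, h=0.4500): 2.384758
I_{1,1} = 2.373810 + (2.373810 − 2.332666)/3 = 2.387525
I_{2,1} = 2.384758 + (2.384758 − 2.373810)/3 = 2.388407
I_{2,2} = 2.388407 + (2.388407 − 2.387525)/15 = 2.388466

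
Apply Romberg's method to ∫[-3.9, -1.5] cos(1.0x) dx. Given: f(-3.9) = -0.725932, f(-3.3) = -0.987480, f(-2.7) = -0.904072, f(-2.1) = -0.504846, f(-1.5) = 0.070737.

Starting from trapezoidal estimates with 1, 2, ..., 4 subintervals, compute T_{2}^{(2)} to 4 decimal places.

-1.6851

T_{0}^{(0)} (trapezoid, 1 panel, h=2.4000): -0.786234
T_{1}^{(0)} (trapezoid, 2 panels, h=1.2000): -1.478003
T_{2}^{(0)} (trapezoid, 4 panels, h=0.6000): -1.634397
T_{1}^{(1)} = -1.478003 + (-1.478003 − (-0.786234))/3 = -1.708593
T_{2}^{(1)} = -1.634397 + (-1.634397 − (-1.478003))/3 = -1.686528
T_{2}^{(2)} = -1.686528 + (-1.686528 − (-1.708593))/15 = -1.685057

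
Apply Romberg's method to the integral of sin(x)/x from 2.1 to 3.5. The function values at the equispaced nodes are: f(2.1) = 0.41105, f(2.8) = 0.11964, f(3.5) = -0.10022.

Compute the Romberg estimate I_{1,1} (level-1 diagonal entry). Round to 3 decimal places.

0.184

I_{0,0} (trapezoid, 1 panel, h=1.4000): 0.21758
I_{1,0} (trapezoid, 2 panels, h=0.7000): 0.19254
I_{1,1} = 0.19254 + (0.19254 − 0.21758)/3 = 0.18419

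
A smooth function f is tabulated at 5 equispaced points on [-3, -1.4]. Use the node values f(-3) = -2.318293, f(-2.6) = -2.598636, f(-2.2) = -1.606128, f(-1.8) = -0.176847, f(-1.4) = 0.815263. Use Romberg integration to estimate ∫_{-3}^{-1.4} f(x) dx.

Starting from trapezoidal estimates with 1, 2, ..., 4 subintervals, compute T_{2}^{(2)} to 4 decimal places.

-2.1086

T_{0}^{(0)} (trapezoid, 1 panel, h=1.6000): -1.202424
T_{1}^{(0)} (trapezoid, 2 panels, h=0.8000): -1.886114
T_{2}^{(0)} (trapezoid, 4 panels, h=0.4000): -2.053250
T_{1}^{(1)} = -1.886114 + (-1.886114 − (-1.202424))/3 = -2.114011
T_{2}^{(1)} = -2.053250 + (-2.053250 − (-1.886114))/3 = -2.108962
T_{2}^{(2)} = -2.108962 + (-2.108962 − (-2.114011))/15 = -2.108625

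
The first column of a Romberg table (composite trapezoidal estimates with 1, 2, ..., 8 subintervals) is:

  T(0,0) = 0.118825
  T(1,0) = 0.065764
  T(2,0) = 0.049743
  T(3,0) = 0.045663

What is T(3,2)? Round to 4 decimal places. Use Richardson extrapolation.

Richardson extrapolation on the trapezoidal column (denominator 4−1=3):
T(2,1) = 0.049743 + (0.049743 − 0.065764)/3 = 0.044403
T(3,1) = (4·0.045663 − 0.049743) / 3 = 0.044303
T(3,2) = 0.044303 + (0.044303 − 0.044403)/15 = 0.044296

0.0443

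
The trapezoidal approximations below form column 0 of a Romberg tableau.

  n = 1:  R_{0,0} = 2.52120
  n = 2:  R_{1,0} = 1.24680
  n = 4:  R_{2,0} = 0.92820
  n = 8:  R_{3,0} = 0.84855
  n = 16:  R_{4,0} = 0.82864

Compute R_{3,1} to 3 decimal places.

R_{3,1} = (4·0.84855 − 0.92820) / 3 = 0.82200

0.822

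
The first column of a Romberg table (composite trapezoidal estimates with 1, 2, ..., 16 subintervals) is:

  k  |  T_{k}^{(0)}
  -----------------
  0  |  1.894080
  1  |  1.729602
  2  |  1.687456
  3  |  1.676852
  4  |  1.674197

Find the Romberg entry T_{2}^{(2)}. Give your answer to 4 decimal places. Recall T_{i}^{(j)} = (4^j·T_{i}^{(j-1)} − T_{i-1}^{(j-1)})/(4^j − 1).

Richardson extrapolation on the trapezoidal column (denominator 4−1=3):
T_{1}^{(1)} = (4·1.729602 − 1.894080) / 3 = 1.674776
T_{2}^{(1)} = (4·1.687456 − 1.729602) / 3 = 1.673407
T_{2}^{(2)} = 1.673407 + (1.673407 − 1.674776)/15 = 1.673316
(Column j=1 coincides with Simpson's rule on the same nodes.)

1.6733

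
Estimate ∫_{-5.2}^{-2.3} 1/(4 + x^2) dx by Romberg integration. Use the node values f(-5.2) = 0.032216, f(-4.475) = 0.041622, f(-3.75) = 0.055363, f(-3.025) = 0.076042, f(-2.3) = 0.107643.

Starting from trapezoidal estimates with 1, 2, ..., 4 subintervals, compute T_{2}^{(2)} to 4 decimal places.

0.1743

T_{0}^{(0)} (trapezoid, 1 panel, h=2.9000): 0.202796
T_{1}^{(0)} (trapezoid, 2 panels, h=1.4500): 0.181674
T_{2}^{(0)} (trapezoid, 4 panels, h=0.7250): 0.176143
T_{1}^{(1)} = 0.181674 + (0.181674 − 0.202796)/3 = 0.174633
T_{2}^{(1)} = 0.176143 + (0.176143 − 0.181674)/3 = 0.174299
T_{2}^{(2)} = 0.174299 + (0.174299 − 0.174633)/15 = 0.174277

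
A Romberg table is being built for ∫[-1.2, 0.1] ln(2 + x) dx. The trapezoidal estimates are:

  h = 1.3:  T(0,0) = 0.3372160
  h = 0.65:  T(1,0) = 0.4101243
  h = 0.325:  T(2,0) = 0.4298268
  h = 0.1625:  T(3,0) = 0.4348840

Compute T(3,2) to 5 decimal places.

0.43658

Richardson extrapolation on the trapezoidal column (denominator 4−1=3):
T(2,1) = 0.4298268 + (0.4298268 − 0.4101243)/3 = 0.4363943
T(3,1) = (4·0.4348840 − 0.4298268) / 3 = 0.4365697
T(3,2) = 0.4365697 + (0.4365697 − 0.4363943)/15 = 0.4365814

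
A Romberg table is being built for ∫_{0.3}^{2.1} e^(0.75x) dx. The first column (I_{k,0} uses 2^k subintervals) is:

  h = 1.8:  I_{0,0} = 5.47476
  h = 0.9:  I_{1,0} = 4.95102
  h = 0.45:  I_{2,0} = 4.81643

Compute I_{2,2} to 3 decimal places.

I_{1,1} = (4·4.95102 − 5.47476) / 3 = 4.77644
I_{2,1} = 4.81643 + (4.81643 − 4.95102)/3 = 4.77157
I_{2,2} = (16·4.77157 − 4.77644) / 15 = 4.77125

4.771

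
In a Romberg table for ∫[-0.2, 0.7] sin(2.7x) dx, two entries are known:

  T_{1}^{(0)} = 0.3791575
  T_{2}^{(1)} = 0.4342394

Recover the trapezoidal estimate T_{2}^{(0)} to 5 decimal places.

0.42047

From T_{2}^{(1)} = (4·T_{2}^{(0)} − T_{1}^{(0)})/3, solve for T_{2}^{(0)}:
4·T_{2}^{(0)} = 3·0.4342394 + 0.3791575 = 1.6818757
T_{2}^{(0)} = 0.4204689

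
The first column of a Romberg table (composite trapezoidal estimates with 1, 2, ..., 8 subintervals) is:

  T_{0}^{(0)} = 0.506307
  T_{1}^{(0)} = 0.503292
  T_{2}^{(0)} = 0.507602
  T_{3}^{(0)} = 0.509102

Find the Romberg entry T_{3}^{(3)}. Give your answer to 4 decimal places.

0.5096

Richardson extrapolation on the trapezoidal column (denominator 4−1=3):
T_{1}^{(1)} = 0.503292 + (0.503292 − 0.506307)/3 = 0.502287
T_{2}^{(1)} = 0.507602 + (0.507602 − 0.503292)/3 = 0.509039
T_{3}^{(1)} = 0.509102 + (0.509102 − 0.507602)/3 = 0.509602
T_{2}^{(2)} = 0.509039 + (0.509039 − 0.502287)/15 = 0.509489
T_{3}^{(2)} = (16·0.509602 − 0.509039) / 15 = 0.509640
T_{3}^{(3)} = (64·0.509640 − 0.509489) / 63 = 0.509642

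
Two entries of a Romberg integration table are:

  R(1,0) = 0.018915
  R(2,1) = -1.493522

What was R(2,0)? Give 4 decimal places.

-1.1154

From R(2,1) = (4·R(2,0) − R(1,0))/3, solve for R(2,0):
4·R(2,0) = 3·(-1.493522) + 0.018915 = -4.461651
R(2,0) = -1.115413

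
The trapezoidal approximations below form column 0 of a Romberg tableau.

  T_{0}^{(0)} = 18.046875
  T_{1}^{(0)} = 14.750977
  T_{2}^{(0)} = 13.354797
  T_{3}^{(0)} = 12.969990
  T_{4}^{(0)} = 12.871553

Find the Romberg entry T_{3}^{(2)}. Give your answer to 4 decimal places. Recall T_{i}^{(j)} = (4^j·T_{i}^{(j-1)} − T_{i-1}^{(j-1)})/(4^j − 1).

12.8385

Richardson extrapolation on the trapezoidal column (denominator 4−1=3):
T_{2}^{(1)} = (4·13.354797 − 14.750977) / 3 = 12.889404
T_{3}^{(1)} = 12.969990 + (12.969990 − 13.354797)/3 = 12.841721
T_{3}^{(2)} = (16·12.841721 − 12.889404) / 15 = 12.838542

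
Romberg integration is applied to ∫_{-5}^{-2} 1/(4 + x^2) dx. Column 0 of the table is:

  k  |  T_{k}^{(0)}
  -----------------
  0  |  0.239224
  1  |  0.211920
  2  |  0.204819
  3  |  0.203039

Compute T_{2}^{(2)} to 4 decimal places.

0.2024

T_{1}^{(1)} = 0.211920 + (0.211920 − 0.239224)/3 = 0.202819
T_{2}^{(1)} = 0.204819 + (0.204819 − 0.211920)/3 = 0.202452
T_{2}^{(2)} = (16·0.202452 − 0.202819) / 15 = 0.202428
(Column j=1 coincides with Simpson's rule on the same nodes.)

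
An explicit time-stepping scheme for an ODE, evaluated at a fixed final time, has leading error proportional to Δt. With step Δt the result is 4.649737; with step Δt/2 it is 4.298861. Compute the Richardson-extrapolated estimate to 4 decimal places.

3.9480

The leading error scales as Δt; refining by a factor of 2 reduces it by 2^1 = 2.
Extrapolated value = (2·A(Δt/2) − A(Δt)) / (2 − 1)
= (2·4.298861 − 4.649737) / 1
= 3.947985 / 1 = 3.947985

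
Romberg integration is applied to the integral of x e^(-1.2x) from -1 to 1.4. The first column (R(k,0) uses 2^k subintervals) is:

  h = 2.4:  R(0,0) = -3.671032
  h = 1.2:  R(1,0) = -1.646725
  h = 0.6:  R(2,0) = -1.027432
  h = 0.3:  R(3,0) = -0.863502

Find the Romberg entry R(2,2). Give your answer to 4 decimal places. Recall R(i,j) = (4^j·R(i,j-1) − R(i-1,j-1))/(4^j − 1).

-0.8109

R(1,1) = -1.646725 + (-1.646725 − (-3.671032))/3 = -0.971956
R(2,1) = -1.027432 + (-1.027432 − (-1.646725))/3 = -0.821001
R(2,2) = (16·(-0.821001) − (-0.971956)) / 15 = -0.810937
(Column j=1 coincides with Simpson's rule on the same nodes.)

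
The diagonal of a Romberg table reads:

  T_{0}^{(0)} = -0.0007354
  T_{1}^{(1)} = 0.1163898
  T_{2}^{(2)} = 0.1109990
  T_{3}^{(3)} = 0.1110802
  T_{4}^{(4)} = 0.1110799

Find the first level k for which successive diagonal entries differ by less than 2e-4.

|T_{1}^{(1)} − T_{0}^{(0)}| = 0.1171252 ≥ 2e-4
|T_{2}^{(2)} − T_{1}^{(1)}| = 0.0053908 ≥ 2e-4
|T_{3}^{(3)} − T_{2}^{(2)}| = 0.0000812 < 2e-4

k = 3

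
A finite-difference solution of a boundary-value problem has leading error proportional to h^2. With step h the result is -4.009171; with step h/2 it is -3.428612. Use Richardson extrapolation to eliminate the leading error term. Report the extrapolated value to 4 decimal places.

The leading error scales as h^2; refining by a factor of 2 reduces it by 2^2 = 4.
Extrapolated value = (4·A(h/2) − A(h)) / (4 − 1)
= (4·(-3.428612) − (-4.009171)) / 3
= -9.705277 / 3 = -3.235092

-3.2351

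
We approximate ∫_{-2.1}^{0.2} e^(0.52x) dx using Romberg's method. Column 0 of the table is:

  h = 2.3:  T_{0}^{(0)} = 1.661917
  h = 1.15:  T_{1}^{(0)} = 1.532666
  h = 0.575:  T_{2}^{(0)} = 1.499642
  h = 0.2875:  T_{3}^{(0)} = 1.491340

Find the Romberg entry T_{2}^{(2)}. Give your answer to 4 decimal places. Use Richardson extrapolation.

1.4886

Richardson extrapolation on the trapezoidal column (denominator 4−1=3):
T_{1}^{(1)} = (4·1.532666 − 1.661917) / 3 = 1.489582
T_{2}^{(1)} = (4·1.499642 − 1.532666) / 3 = 1.488634
T_{2}^{(2)} = 1.488634 + (1.488634 − 1.489582)/15 = 1.488571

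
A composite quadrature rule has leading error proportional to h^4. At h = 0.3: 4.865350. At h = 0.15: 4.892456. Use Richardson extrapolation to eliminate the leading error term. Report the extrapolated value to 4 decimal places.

4.8943

The leading error scales as h^4; refining by a factor of 2 reduces it by 2^4 = 16.
Extrapolated value = (16·A(h/2) − A(h)) / (16 − 1)
= (16·4.892456 − 4.865350) / 15
= 73.413946 / 15 = 4.894263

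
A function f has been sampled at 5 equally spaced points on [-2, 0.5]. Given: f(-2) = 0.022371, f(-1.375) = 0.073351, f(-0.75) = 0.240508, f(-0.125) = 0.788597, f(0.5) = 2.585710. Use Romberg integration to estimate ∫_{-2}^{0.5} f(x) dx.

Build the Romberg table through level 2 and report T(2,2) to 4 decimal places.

T(0,0) (trapezoid, 1 panel, h=2.5000): 3.260101
T(1,0) (trapezoid, 2 panels, h=1.2500): 1.930686
T(2,0) (trapezoid, 4 panels, h=0.6250): 1.504060
T(1,1) = 1.930686 + (1.930686 − 3.260101)/3 = 1.487548
T(2,1) = 1.504060 + (1.504060 − 1.930686)/3 = 1.361851
T(2,2) = 1.361851 + (1.361851 − 1.487548)/15 = 1.353471

1.3535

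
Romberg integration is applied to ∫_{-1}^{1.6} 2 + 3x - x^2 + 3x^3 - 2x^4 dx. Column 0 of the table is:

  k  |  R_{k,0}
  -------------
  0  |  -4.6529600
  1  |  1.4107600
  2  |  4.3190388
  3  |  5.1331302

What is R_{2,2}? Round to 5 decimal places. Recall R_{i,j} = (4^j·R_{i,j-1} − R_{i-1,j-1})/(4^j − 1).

Richardson extrapolation on the trapezoidal column (denominator 4−1=3):
R_{1,1} = (4·1.4107600 − (-4.6529600)) / 3 = 3.4320000
R_{2,1} = (4·4.3190388 − 1.4107600) / 3 = 5.2884651
R_{2,2} = (16·5.2884651 − 3.4320000) / 15 = 5.4122294

5.41223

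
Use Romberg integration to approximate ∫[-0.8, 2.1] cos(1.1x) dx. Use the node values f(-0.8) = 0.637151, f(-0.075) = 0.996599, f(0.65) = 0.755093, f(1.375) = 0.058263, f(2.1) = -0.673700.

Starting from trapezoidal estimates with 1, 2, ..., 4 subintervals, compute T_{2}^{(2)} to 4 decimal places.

T_{0}^{(0)} (trapezoid, 1 panel, h=2.9000): -0.052996
T_{1}^{(0)} (trapezoid, 2 panels, h=1.4500): 1.068387
T_{2}^{(0)} (trapezoid, 4 panels, h=0.7250): 1.298968
T_{1}^{(1)} = 1.068387 + (1.068387 − (-0.052996))/3 = 1.442181
T_{2}^{(1)} = 1.298968 + (1.298968 − 1.068387)/3 = 1.375828
T_{2}^{(2)} = 1.375828 + (1.375828 − 1.442181)/15 = 1.371404

1.3714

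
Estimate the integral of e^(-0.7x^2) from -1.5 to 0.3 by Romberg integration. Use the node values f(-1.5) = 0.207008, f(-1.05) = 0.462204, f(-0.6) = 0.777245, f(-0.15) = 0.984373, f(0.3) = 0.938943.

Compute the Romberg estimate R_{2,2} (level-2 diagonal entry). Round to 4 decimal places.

1.2728

R_{0,0} (trapezoid, 1 panel, h=1.8000): 1.031356
R_{1,0} (trapezoid, 2 panels, h=0.9000): 1.215198
R_{2,0} (trapezoid, 4 panels, h=0.4500): 1.258559
R_{1,1} = 1.215198 + (1.215198 − 1.031356)/3 = 1.276479
R_{2,1} = 1.258559 + (1.258559 − 1.215198)/3 = 1.273013
R_{2,2} = 1.273013 + (1.273013 − 1.276479)/15 = 1.272782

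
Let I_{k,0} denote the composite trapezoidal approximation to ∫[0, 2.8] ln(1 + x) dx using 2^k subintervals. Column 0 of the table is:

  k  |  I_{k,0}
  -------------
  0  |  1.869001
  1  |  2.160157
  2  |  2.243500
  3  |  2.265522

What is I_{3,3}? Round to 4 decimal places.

Richardson extrapolation on the trapezoidal column (denominator 4−1=3):
I_{1,1} = 2.160157 + (2.160157 − 1.869001)/3 = 2.257209
I_{2,1} = 2.243500 + (2.243500 − 2.160157)/3 = 2.271281
I_{3,1} = 2.265522 + (2.265522 − 2.243500)/3 = 2.272863
I_{2,2} = 2.271281 + (2.271281 − 2.257209)/15 = 2.272219
I_{3,2} = (16·2.272863 − 2.271281) / 15 = 2.272968
I_{3,3} = (64·2.272968 − 2.272219) / 63 = 2.272980

2.2730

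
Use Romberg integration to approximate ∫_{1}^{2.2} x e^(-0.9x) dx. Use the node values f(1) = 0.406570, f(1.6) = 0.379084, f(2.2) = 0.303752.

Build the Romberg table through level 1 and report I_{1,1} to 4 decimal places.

0.4453

I_{0,0} (trapezoid, 1 panel, h=1.2000): 0.426193
I_{1,0} (trapezoid, 2 panels, h=0.6000): 0.440547
I_{1,1} = 0.440547 + (0.440547 − 0.426193)/3 = 0.445332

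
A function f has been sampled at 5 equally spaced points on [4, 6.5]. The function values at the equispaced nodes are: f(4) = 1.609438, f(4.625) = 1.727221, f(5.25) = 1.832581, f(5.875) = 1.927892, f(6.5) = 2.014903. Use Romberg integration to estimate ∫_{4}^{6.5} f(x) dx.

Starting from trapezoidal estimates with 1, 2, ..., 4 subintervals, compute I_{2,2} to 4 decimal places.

4.5646

I_{0,0} (trapezoid, 1 panel, h=2.5000): 4.530426
I_{1,0} (trapezoid, 2 panels, h=1.2500): 4.555939
I_{2,0} (trapezoid, 4 panels, h=0.6250): 4.562415
I_{1,1} = 4.555939 + (4.555939 − 4.530426)/3 = 4.564443
I_{2,1} = 4.562415 + (4.562415 − 4.555939)/3 = 4.564574
I_{2,2} = 4.564574 + (4.564574 − 4.564443)/15 = 4.564583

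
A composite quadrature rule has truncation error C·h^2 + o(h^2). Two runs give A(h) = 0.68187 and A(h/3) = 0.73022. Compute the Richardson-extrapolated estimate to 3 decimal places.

Extrapolated value = (9·A(h/3) − A(h)) / (9 − 1)
= (9·0.73022 − 0.68187) / 8
= 5.89011 / 8 = 0.73626

0.736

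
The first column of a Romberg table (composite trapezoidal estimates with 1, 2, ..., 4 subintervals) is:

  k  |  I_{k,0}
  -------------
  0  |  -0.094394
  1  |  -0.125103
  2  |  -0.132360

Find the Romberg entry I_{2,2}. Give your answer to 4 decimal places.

-0.1347

Richardson extrapolation on the trapezoidal column (denominator 4−1=3):
I_{1,1} = -0.125103 + (-0.125103 − (-0.094394))/3 = -0.135339
I_{2,1} = (4·(-0.132360) − (-0.125103)) / 3 = -0.134779
I_{2,2} = -0.134779 + (-0.134779 − (-0.135339))/15 = -0.134742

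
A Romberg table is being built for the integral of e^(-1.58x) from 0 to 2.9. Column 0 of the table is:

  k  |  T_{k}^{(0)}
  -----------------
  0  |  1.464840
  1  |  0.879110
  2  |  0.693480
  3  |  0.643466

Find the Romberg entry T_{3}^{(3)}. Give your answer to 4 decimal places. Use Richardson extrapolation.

0.6264

T_{1}^{(1)} = 0.879110 + (0.879110 − 1.464840)/3 = 0.683867
T_{2}^{(1)} = (4·0.693480 − 0.879110) / 3 = 0.631603
T_{3}^{(1)} = 0.643466 + (0.643466 − 0.693480)/3 = 0.626795
T_{2}^{(2)} = 0.631603 + (0.631603 − 0.683867)/15 = 0.628119
T_{3}^{(2)} = (16·0.626795 − 0.631603) / 15 = 0.626474
T_{3}^{(3)} = 0.626474 + (0.626474 − 0.628119)/63 = 0.626448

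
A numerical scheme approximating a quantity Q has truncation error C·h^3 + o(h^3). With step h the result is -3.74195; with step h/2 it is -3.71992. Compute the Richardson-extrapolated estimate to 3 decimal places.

-3.717

The leading error scales as h^3; refining by a factor of 2 reduces it by 2^3 = 8.
Extrapolated value = (8·A(h/2) − A(h)) / (8 − 1)
= (8·(-3.71992) − (-3.74195)) / 7
= -26.01741 / 7 = -3.71677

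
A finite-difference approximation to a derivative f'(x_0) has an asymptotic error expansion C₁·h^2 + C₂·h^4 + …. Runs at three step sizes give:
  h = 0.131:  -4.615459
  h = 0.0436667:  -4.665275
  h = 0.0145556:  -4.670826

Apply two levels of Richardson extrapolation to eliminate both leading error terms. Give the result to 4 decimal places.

First eliminate the h^2 term (factor 3^2 = 9):
  B₁ = (9·(-4.665275) − (-4.615459))/8 = -4.671502
  B₂ = (9·(-4.670826) − (-4.665275))/8 = -4.671520
Then eliminate the h^4 term (factor 3^4 = 81):
  (81·(-4.671520) − (-4.671502))/80 = -4.671520

-4.6715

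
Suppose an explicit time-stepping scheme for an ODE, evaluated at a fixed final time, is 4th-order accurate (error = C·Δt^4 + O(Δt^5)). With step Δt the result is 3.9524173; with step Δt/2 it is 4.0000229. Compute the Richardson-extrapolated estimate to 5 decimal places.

Extrapolated value = (16·A(Δt/2) − A(Δt)) / (16 − 1)
= (16·4.0000229 − 3.9524173) / 15
= 60.0479491 / 15 = 4.0031966

4.00320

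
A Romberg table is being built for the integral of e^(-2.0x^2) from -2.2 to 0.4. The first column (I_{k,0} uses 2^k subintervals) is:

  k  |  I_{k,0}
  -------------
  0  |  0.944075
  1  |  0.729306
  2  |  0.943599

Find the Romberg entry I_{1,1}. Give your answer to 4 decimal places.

Richardson extrapolation on the trapezoidal column (denominator 4−1=3):
I_{1,1} = (4·0.729306 − 0.944075) / 3 = 0.657716

0.6577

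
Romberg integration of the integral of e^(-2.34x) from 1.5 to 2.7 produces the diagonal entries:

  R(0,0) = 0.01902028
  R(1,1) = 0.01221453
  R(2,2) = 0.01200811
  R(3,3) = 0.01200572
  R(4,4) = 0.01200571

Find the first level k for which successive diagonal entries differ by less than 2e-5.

|R(1,1) − R(0,0)| = 0.00680575 ≥ 2e-5
|R(2,2) − R(1,1)| = 0.00020642 ≥ 2e-5
|R(3,3) − R(2,2)| = 0.00000239 < 2e-5

k = 3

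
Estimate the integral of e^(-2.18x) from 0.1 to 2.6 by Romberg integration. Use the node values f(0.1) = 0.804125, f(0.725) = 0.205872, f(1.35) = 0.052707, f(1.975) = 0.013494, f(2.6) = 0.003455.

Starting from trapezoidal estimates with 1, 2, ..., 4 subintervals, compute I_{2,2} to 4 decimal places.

I_{0,0} (trapezoid, 1 panel, h=2.5000): 1.009475
I_{1,0} (trapezoid, 2 panels, h=1.2500): 0.570621
I_{2,0} (trapezoid, 4 panels, h=0.6250): 0.422414
I_{1,1} = 0.570621 + (0.570621 − 1.009475)/3 = 0.424336
I_{2,1} = 0.422414 + (0.422414 − 0.570621)/3 = 0.373012
I_{2,2} = 0.373012 + (0.373012 − 0.424336)/15 = 0.369590

0.3696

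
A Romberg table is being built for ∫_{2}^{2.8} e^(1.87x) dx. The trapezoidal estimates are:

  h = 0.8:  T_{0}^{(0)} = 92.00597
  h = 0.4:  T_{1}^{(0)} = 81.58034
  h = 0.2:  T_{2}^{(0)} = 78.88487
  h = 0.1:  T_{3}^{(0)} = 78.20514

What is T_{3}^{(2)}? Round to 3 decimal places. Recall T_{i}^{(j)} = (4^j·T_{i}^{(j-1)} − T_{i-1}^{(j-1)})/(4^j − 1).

T_{2}^{(1)} = (4·78.88487 − 81.58034) / 3 = 77.98638
T_{3}^{(1)} = (4·78.20514 − 78.88487) / 3 = 77.97856
T_{3}^{(2)} = 77.97856 + (77.97856 − 77.98638)/15 = 77.97804

77.978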